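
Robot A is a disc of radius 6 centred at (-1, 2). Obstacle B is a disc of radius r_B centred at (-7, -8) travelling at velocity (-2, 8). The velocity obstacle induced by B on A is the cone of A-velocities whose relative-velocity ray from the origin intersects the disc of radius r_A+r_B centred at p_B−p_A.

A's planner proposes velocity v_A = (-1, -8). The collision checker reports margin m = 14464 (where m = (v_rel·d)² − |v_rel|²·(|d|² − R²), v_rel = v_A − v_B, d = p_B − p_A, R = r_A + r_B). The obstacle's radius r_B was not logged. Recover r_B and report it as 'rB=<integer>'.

m = 14464
d = (-6, -10);  v_rel = (1, -16),  |v_rel|² = 257
v_rel×d = (1)·(-10) − (-16)·(-6) = -106
since m = R²·257 − (-106)²:  R² = (11236 + 14464) / 257 = 100
R = √100 = 10  ⇒  r_B = 10 − 6 = 4

rB=4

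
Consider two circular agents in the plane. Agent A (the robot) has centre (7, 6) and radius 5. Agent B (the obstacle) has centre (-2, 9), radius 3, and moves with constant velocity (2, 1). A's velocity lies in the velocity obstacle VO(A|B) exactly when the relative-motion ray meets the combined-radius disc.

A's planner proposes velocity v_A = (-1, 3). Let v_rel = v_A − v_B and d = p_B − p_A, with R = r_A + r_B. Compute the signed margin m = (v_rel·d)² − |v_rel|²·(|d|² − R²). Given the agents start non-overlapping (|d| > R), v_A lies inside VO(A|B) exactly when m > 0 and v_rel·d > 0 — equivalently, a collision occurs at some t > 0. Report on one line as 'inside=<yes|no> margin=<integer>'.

d = (-9, 3),  |d|² = 90;  R = 5+3 = 8,  c = 90−8² = 26
v_rel = (-3, 2),  |v_rel|² = 13;  v_rel·d = (-3)·(-9) + (2)·(3) = 33
13·t² − 66·t + 26 = 0  ⇒  m = 33² − 13·26 = 751
m = 751 > 0,  v_rel·d = 33 > 0  ⇒  inside

inside=yes margin=751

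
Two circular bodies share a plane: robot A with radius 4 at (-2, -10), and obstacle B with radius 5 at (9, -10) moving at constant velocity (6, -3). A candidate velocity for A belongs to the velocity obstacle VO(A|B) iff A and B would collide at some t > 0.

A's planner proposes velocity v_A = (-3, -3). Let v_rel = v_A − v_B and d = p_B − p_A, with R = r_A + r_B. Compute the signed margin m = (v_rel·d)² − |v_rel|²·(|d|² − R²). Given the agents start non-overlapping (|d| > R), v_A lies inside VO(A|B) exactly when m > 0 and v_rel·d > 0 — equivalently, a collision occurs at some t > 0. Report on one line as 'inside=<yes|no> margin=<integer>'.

d = (11, 0),  |d|² = 121;  R = 4+5 = 9,  c = 121−9² = 40
v_rel = (-9, 0),  |v_rel|² = 81;  v_rel·d = (-9)·(11) + (0)·(0) = -99
81·t² + 198·t + 40 = 0  ⇒  m = (-99)² − 81·40 = 6561
m = 6561 > 0,  v_rel·d = -99 < 0  ⇒  outside

inside=no margin=6561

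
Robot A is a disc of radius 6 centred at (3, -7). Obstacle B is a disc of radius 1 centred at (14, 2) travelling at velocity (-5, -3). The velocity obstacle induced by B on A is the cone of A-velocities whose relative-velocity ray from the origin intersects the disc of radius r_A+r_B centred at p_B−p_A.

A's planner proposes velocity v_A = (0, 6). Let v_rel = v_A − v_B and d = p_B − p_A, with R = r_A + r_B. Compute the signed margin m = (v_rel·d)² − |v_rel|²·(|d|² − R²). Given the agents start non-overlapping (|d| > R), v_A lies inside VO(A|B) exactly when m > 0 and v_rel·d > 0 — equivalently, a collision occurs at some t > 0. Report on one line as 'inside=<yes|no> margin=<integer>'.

d = (11, 9),  |d|² = 202;  R = 6+1 = 7,  c = 202−7² = 153
v_rel = (5, 9),  |v_rel|² = 106;  v_rel·d = (5)·(11) + (9)·(9) = 136
106·t² − 272·t + 153 = 0  ⇒  m = 136² − 106·153 = 2278
m = 2278 > 0,  v_rel·d = 136 > 0  ⇒  inside

inside=yes margin=2278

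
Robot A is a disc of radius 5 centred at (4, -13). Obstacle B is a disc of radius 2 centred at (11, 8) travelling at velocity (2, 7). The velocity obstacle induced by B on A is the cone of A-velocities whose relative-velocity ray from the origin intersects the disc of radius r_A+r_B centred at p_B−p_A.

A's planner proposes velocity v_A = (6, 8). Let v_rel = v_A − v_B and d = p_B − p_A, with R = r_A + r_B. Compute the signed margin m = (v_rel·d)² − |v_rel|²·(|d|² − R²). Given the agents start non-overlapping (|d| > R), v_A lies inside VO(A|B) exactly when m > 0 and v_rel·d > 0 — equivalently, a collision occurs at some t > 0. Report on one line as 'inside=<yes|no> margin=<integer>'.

d = (7, 21),  |d|² = 490;  R = 5+2 = 7,  c = 490−7² = 441
v_rel = (4, 1),  |v_rel|² = 17;  v_rel·d = (4)·(7) + (1)·(21) = 49
17·t² − 98·t + 441 = 0  ⇒  m = 49² − 17·441 = -5096
m = -5096 < 0,  v_rel·d = 49 > 0  ⇒  outside

inside=no margin=-5096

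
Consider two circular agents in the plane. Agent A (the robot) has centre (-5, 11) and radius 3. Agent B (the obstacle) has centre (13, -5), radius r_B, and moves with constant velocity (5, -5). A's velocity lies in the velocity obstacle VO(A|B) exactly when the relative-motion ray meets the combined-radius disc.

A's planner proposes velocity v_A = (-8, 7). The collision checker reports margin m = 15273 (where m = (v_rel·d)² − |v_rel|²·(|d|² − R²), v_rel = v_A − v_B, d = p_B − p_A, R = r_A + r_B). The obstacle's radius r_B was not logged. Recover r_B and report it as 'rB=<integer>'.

m = 15273
d = (18, -16);  v_rel = (-13, 12),  |v_rel|² = 313
v_rel×d = (-13)·(-16) − (12)·(18) = -8
since m = R²·313 − (-8)²:  R² = (64 + 15273) / 313 = 49
R = √49 = 7  ⇒  r_B = 7 − 3 = 4

rB=4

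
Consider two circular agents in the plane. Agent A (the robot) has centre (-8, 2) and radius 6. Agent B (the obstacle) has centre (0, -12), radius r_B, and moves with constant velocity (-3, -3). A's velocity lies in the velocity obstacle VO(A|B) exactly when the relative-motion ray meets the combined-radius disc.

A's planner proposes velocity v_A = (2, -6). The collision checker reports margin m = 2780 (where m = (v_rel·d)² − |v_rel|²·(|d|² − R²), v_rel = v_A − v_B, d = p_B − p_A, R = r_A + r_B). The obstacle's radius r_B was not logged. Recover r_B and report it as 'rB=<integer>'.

m = 2780
d = (8, -14);  v_rel = (5, -3),  |v_rel|² = 34
v_rel×d = (5)·(-14) − (-3)·(8) = -46
since m = R²·34 − (-46)²:  R² = (2116 + 2780) / 34 = 144
R = √144 = 12  ⇒  r_B = 12 − 6 = 6

rB=6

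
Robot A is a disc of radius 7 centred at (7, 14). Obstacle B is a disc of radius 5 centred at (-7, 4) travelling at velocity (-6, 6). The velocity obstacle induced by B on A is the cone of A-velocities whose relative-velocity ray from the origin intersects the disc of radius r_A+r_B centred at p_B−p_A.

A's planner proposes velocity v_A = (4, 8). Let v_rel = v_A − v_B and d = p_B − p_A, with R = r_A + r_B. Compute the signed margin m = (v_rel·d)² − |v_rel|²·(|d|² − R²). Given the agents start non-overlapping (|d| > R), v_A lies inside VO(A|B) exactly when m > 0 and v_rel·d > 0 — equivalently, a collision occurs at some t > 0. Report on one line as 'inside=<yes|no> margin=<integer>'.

d = (-14, -10),  |d|² = 296;  R = 7+5 = 12,  c = 296−12² = 152
v_rel = (10, 2),  |v_rel|² = 104;  v_rel·d = (10)·(-14) + (2)·(-10) = -160
104·t² + 320·t + 152 = 0  ⇒  m = (-160)² − 104·152 = 9792
m = 9792 > 0,  v_rel·d = -160 < 0  ⇒  outside

inside=no margin=9792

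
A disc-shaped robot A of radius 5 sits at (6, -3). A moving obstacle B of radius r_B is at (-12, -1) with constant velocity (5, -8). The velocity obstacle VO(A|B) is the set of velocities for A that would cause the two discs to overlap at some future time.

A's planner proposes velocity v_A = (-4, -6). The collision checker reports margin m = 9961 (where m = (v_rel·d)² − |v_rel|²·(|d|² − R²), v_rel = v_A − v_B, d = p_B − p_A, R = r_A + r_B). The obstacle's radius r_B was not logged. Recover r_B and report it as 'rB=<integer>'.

m = 9961
d = (-18, 2);  v_rel = (-9, 2),  |v_rel|² = 85
v_rel×d = (-9)·(2) − (2)·(-18) = 18
since m = R²·85 − 18²:  R² = (324 + 9961) / 85 = 121
R = √121 = 11  ⇒  r_B = 11 − 5 = 6

rB=6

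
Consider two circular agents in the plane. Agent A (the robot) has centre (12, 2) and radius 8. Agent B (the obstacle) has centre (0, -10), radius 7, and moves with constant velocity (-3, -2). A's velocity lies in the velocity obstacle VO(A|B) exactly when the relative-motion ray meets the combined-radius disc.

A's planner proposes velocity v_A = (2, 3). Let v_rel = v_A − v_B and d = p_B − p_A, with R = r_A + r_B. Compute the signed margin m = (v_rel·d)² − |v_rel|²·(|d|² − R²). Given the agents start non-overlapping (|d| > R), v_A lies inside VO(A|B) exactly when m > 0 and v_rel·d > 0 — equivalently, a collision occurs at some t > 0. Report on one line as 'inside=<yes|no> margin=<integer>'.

d = (-12, -12),  |d|² = 288;  R = 8+7 = 15,  c = 288−15² = 63
v_rel = (5, 5),  |v_rel|² = 50;  v_rel·d = (5)·(-12) + (5)·(-12) = -120
50·t² + 240·t + 63 = 0  ⇒  m = (-120)² − 50·63 = 11250
m = 11250 > 0,  v_rel·d = -120 < 0  ⇒  outside

inside=no margin=11250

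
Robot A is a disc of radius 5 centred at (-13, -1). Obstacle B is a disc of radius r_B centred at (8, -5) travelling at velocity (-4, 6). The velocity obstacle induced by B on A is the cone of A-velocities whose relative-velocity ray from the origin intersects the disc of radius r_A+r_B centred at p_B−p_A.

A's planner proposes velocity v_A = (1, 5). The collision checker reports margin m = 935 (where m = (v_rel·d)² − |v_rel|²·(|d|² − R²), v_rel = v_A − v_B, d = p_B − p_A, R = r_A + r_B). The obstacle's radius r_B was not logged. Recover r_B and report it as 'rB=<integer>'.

m = 935
d = (21, -4);  v_rel = (5, -1),  |v_rel|² = 26
v_rel×d = (5)·(-4) − (-1)·(21) = 1
since m = R²·26 − 1²:  R² = (1 + 935) / 26 = 36
R = √36 = 6  ⇒  r_B = 6 − 5 = 1

rB=1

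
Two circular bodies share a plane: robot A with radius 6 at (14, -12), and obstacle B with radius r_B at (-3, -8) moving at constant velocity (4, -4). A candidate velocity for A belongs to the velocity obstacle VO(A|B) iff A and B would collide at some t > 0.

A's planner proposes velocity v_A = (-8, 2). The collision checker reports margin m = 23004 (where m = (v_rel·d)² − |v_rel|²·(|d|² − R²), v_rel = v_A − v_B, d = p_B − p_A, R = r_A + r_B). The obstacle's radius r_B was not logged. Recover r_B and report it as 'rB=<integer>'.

m = 23004
d = (-17, 4);  v_rel = (-12, 6),  |v_rel|² = 180
v_rel×d = (-12)·(4) − (6)·(-17) = 54
since m = R²·180 − 54²:  R² = (2916 + 23004) / 180 = 144
R = √144 = 12  ⇒  r_B = 12 − 6 = 6

rB=6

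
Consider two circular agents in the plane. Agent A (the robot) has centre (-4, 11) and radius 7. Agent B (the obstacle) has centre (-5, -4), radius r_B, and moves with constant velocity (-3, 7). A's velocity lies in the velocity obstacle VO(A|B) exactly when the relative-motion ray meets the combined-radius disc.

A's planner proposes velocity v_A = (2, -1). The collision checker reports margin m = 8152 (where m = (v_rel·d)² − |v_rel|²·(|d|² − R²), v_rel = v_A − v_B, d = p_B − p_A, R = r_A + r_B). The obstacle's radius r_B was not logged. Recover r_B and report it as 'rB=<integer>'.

m = 8152
d = (-1, -15);  v_rel = (5, -8),  |v_rel|² = 89
v_rel×d = (5)·(-15) − (-8)·(-1) = -83
since m = R²·89 − (-83)²:  R² = (6889 + 8152) / 89 = 169
R = √169 = 13  ⇒  r_B = 13 − 7 = 6

rB=6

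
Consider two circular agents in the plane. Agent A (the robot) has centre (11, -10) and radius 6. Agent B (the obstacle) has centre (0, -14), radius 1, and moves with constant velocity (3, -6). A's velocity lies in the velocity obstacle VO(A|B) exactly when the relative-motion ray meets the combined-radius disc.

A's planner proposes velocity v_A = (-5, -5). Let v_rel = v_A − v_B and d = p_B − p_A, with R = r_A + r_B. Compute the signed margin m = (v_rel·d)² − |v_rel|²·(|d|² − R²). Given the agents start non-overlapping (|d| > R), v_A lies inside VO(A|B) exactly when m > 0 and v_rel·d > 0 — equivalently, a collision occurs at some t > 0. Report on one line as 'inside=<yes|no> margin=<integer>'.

d = (-11, -4),  |d|² = 137;  R = 6+1 = 7,  c = 137−7² = 88
v_rel = (-8, 1),  |v_rel|² = 65;  v_rel·d = (-8)·(-11) + (1)·(-4) = 84
65·t² − 168·t + 88 = 0  ⇒  m = 84² − 65·88 = 1336
m = 1336 > 0,  v_rel·d = 84 > 0  ⇒  inside

inside=yes margin=1336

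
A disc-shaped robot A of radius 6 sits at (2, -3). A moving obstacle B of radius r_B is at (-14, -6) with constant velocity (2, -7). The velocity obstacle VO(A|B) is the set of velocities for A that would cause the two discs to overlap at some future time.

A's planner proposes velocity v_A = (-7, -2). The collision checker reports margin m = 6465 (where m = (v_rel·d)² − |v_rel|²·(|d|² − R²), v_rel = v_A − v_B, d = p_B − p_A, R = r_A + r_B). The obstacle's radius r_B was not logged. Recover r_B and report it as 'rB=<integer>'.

m = 6465
d = (-16, -3);  v_rel = (-9, 5),  |v_rel|² = 106
v_rel×d = (-9)·(-3) − (5)·(-16) = 107
since m = R²·106 − 107²:  R² = (11449 + 6465) / 106 = 169
R = √169 = 13  ⇒  r_B = 13 − 6 = 7

rB=7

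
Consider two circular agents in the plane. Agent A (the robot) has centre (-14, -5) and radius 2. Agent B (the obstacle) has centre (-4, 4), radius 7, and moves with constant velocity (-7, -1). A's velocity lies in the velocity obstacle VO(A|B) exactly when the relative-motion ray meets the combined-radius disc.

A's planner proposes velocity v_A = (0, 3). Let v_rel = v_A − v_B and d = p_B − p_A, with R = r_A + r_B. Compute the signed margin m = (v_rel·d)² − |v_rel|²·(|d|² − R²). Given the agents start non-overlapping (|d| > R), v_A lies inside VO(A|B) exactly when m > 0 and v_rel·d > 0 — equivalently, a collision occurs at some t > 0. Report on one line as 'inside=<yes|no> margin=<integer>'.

d = (10, 9),  |d|² = 181;  R = 2+7 = 9,  c = 181−9² = 100
v_rel = (7, 4),  |v_rel|² = 65;  v_rel·d = (7)·(10) + (4)·(9) = 106
65·t² − 212·t + 100 = 0  ⇒  m = 106² − 65·100 = 4736
m = 4736 > 0,  v_rel·d = 106 > 0  ⇒  inside

inside=yes margin=4736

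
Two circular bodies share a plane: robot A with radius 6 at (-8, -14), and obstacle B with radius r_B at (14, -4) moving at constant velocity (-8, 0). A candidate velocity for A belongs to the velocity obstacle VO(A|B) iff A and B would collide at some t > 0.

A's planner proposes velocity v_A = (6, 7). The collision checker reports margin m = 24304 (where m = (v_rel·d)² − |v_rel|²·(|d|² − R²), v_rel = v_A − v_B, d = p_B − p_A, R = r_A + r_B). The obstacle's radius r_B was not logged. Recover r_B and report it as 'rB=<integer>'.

m = 24304
d = (22, 10);  v_rel = (14, 7),  |v_rel|² = 245
v_rel×d = (14)·(10) − (7)·(22) = -14
since m = R²·245 − (-14)²:  R² = (196 + 24304) / 245 = 100
R = √100 = 10  ⇒  r_B = 10 − 6 = 4

rB=4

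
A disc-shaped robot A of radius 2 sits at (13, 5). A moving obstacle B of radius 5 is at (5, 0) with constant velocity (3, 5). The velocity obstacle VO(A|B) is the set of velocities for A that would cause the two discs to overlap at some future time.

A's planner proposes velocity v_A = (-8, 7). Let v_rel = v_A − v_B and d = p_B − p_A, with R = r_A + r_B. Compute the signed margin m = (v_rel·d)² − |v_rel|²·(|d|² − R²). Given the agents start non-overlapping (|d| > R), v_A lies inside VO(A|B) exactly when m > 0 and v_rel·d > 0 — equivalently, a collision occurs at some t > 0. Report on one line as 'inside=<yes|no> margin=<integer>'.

d = (-8, -5),  |d|² = 89;  R = 2+5 = 7,  c = 89−7² = 40
v_rel = (-11, 2),  |v_rel|² = 125;  v_rel·d = (-11)·(-8) + (2)·(-5) = 78
125·t² − 156·t + 40 = 0  ⇒  m = 78² − 125·40 = 1084
m = 1084 > 0,  v_rel·d = 78 > 0  ⇒  inside

inside=yes margin=1084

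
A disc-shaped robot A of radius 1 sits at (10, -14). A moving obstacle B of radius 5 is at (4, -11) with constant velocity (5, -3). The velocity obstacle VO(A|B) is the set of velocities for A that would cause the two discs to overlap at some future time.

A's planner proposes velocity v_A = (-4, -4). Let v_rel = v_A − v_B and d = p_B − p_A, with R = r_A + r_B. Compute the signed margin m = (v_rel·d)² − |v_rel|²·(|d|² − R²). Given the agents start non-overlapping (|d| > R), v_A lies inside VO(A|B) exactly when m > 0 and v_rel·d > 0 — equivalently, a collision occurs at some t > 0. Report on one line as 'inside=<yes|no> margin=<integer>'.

d = (-6, 3),  |d|² = 45;  R = 1+5 = 6,  c = 45−6² = 9
v_rel = (-9, -1),  |v_rel|² = 82;  v_rel·d = (-9)·(-6) + (-1)·(3) = 51
82·t² − 102·t + 9 = 0  ⇒  m = 51² − 82·9 = 1863
m = 1863 > 0,  v_rel·d = 51 > 0  ⇒  inside

inside=yes margin=1863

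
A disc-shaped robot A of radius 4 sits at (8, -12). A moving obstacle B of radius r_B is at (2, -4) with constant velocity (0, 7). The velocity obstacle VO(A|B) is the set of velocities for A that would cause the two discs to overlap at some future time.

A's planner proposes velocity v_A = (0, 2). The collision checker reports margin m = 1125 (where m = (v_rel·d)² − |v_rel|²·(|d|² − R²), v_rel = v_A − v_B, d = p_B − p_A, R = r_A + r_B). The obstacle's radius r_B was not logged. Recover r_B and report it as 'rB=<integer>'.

m = 1125
d = (-6, 8);  v_rel = (0, -5),  |v_rel|² = 25
v_rel×d = (0)·(8) − (-5)·(-6) = -30
since m = R²·25 − (-30)²:  R² = (900 + 1125) / 25 = 81
R = √81 = 9  ⇒  r_B = 9 − 4 = 5

rB=5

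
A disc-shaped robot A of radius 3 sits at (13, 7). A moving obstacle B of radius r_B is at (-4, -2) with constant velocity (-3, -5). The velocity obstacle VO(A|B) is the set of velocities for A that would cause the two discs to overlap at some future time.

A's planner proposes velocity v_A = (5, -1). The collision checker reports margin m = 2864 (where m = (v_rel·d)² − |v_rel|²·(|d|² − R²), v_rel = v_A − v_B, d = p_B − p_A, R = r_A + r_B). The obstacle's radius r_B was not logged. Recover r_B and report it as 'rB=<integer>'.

m = 2864
d = (-17, -9);  v_rel = (8, 4),  |v_rel|² = 80
v_rel×d = (8)·(-9) − (4)·(-17) = -4
since m = R²·80 − (-4)²:  R² = (16 + 2864) / 80 = 36
R = √36 = 6  ⇒  r_B = 6 − 3 = 3

rB=3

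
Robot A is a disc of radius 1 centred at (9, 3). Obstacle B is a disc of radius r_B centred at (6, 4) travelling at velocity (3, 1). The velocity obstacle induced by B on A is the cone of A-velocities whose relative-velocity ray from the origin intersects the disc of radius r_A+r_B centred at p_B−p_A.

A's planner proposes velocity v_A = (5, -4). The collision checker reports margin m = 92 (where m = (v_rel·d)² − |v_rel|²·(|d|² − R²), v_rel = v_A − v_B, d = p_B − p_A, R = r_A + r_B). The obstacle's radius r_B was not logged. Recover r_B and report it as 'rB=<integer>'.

m = 92
d = (-3, 1);  v_rel = (2, -5),  |v_rel|² = 29
v_rel×d = (2)·(1) − (-5)·(-3) = -13
since m = R²·29 − (-13)²:  R² = (169 + 92) / 29 = 9
R = √9 = 3  ⇒  r_B = 3 − 1 = 2

rB=2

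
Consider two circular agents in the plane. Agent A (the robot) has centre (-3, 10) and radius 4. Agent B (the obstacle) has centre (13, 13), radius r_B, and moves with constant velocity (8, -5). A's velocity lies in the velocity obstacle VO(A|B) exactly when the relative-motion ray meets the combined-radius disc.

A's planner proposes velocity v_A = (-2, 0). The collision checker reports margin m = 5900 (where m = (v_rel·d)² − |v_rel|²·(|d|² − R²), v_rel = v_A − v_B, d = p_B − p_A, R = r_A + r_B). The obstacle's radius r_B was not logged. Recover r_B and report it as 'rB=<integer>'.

m = 5900
d = (16, 3);  v_rel = (-10, 5),  |v_rel|² = 125
v_rel×d = (-10)·(3) − (5)·(16) = -110
since m = R²·125 − (-110)²:  R² = (12100 + 5900) / 125 = 144
R = √144 = 12  ⇒  r_B = 12 − 4 = 8

rB=8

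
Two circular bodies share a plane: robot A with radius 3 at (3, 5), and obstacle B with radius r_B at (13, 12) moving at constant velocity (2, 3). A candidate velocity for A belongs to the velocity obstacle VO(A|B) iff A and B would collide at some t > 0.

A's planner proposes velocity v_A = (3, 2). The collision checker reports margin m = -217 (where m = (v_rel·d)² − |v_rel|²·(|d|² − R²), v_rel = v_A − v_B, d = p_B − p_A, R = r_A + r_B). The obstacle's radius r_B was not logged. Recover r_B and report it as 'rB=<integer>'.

m = -217
d = (10, 7);  v_rel = (1, -1),  |v_rel|² = 2
v_rel×d = (1)·(7) − (-1)·(10) = 17
since m = R²·2 − 17²:  R² = (289 + -217) / 2 = 36
R = √36 = 6  ⇒  r_B = 6 − 3 = 3

rB=3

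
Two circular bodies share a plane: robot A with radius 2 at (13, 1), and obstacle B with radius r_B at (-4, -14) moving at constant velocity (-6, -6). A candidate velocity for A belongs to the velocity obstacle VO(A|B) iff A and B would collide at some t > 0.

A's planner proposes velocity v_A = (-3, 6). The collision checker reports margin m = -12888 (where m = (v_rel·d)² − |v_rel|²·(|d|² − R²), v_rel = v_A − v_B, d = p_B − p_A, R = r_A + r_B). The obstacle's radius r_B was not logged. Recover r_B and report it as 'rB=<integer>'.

m = -12888
d = (-17, -15);  v_rel = (3, 12),  |v_rel|² = 153
v_rel×d = (3)·(-15) − (12)·(-17) = 159
since m = R²·153 − 159²:  R² = (25281 + -12888) / 153 = 81
R = √81 = 9  ⇒  r_B = 9 − 2 = 7

rB=7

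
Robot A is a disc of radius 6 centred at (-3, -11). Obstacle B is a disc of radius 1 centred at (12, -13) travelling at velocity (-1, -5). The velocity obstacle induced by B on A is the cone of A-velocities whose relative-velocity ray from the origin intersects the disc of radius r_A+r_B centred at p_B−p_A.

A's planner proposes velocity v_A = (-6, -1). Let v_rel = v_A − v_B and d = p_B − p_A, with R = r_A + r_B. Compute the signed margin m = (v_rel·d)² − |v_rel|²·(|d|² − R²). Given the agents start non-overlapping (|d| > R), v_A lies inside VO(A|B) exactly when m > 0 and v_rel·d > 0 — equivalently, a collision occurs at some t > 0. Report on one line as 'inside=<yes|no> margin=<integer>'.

d = (15, -2),  |d|² = 229;  R = 6+1 = 7,  c = 229−7² = 180
v_rel = (-5, 4),  |v_rel|² = 41;  v_rel·d = (-5)·(15) + (4)·(-2) = -83
41·t² + 166·t + 180 = 0  ⇒  m = (-83)² − 41·180 = -491
m = -491 < 0,  v_rel·d = -83 < 0  ⇒  outside

inside=no margin=-491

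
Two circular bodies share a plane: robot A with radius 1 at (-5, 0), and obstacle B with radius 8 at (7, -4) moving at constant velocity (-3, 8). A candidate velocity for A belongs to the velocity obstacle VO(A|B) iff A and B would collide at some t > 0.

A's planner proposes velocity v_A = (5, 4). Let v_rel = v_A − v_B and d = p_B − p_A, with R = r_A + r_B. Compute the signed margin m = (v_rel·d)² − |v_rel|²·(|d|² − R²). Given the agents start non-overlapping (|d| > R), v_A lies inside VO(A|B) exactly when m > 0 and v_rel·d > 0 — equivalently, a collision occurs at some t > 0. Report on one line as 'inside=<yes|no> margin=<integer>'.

d = (12, -4),  |d|² = 160;  R = 1+8 = 9,  c = 160−9² = 79
v_rel = (8, -4),  |v_rel|² = 80;  v_rel·d = (8)·(12) + (-4)·(-4) = 112
80·t² − 224·t + 79 = 0  ⇒  m = 112² − 80·79 = 6224
m = 6224 > 0,  v_rel·d = 112 > 0  ⇒  inside

inside=yes margin=6224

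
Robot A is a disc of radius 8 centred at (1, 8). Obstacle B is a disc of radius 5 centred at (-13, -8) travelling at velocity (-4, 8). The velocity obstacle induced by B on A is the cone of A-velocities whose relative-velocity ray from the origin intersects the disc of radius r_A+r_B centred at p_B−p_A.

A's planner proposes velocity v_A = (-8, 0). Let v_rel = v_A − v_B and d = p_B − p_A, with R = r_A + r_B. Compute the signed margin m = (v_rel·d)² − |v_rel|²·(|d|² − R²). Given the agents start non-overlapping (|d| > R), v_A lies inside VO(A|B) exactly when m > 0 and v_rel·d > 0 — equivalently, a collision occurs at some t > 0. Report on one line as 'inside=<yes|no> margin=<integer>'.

d = (-14, -16),  |d|² = 452;  R = 8+5 = 13,  c = 452−13² = 283
v_rel = (-4, -8),  |v_rel|² = 80;  v_rel·d = (-4)·(-14) + (-8)·(-16) = 184
80·t² − 368·t + 283 = 0  ⇒  m = 184² − 80·283 = 11216
m = 11216 > 0,  v_rel·d = 184 > 0  ⇒  inside

inside=yes margin=11216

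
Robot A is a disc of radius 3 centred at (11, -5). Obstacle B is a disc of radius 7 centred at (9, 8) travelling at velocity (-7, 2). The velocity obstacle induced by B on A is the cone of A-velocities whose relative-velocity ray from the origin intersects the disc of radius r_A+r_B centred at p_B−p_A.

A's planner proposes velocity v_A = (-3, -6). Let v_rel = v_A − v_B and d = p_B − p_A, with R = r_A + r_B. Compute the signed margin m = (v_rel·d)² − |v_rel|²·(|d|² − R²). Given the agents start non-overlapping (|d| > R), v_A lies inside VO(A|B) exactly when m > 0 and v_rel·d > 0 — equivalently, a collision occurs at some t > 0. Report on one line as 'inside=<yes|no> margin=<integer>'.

d = (-2, 13),  |d|² = 173;  R = 3+7 = 10,  c = 173−10² = 73
v_rel = (4, -8),  |v_rel|² = 80;  v_rel·d = (4)·(-2) + (-8)·(13) = -112
80·t² + 224·t + 73 = 0  ⇒  m = (-112)² − 80·73 = 6704
m = 6704 > 0,  v_rel·d = -112 < 0  ⇒  outside

inside=no margin=6704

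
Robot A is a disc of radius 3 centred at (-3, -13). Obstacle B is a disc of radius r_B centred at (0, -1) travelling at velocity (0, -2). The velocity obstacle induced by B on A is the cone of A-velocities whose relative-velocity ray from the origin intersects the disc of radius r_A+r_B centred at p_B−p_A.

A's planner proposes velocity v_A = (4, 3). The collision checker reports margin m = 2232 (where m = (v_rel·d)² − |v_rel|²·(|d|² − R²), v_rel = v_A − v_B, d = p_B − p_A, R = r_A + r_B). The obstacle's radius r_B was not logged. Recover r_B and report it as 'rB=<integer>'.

m = 2232
d = (3, 12);  v_rel = (4, 5),  |v_rel|² = 41
v_rel×d = (4)·(12) − (5)·(3) = 33
since m = R²·41 − 33²:  R² = (1089 + 2232) / 41 = 81
R = √81 = 9  ⇒  r_B = 9 − 3 = 6

rB=6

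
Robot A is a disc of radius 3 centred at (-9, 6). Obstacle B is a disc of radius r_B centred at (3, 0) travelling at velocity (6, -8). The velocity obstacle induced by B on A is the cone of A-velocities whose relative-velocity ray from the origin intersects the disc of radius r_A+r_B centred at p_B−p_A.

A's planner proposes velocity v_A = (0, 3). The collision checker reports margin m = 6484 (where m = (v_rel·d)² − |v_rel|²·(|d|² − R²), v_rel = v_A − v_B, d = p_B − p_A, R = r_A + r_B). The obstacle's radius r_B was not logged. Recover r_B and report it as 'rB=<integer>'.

m = 6484
d = (12, -6);  v_rel = (-6, 11),  |v_rel|² = 157
v_rel×d = (-6)·(-6) − (11)·(12) = -96
since m = R²·157 − (-96)²:  R² = (9216 + 6484) / 157 = 100
R = √100 = 10  ⇒  r_B = 10 − 3 = 7

rB=7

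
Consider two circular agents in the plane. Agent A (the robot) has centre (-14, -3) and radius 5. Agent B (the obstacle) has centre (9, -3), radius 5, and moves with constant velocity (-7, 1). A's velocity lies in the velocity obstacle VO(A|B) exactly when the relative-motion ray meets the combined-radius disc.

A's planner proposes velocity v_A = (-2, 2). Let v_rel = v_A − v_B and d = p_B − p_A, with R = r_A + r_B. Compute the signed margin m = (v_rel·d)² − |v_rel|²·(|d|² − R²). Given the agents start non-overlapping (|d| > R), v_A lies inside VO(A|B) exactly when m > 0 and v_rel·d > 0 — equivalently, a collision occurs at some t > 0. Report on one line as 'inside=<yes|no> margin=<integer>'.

d = (23, 0),  |d|² = 529;  R = 5+5 = 10,  c = 529−10² = 429
v_rel = (5, 1),  |v_rel|² = 26;  v_rel·d = (5)·(23) + (1)·(0) = 115
26·t² − 230·t + 429 = 0  ⇒  m = 115² − 26·429 = 2071
m = 2071 > 0,  v_rel·d = 115 > 0  ⇒  inside

inside=yes margin=2071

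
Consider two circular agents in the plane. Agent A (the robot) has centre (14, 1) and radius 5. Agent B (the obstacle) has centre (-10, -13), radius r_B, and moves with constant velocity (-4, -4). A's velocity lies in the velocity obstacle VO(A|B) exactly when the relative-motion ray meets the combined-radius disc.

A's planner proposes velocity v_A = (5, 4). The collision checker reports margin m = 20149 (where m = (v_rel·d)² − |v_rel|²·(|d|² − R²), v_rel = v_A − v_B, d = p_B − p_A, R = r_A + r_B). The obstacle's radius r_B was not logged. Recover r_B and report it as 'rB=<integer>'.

m = 20149
d = (-24, -14);  v_rel = (9, 8),  |v_rel|² = 145
v_rel×d = (9)·(-14) − (8)·(-24) = 66
since m = R²·145 − 66²:  R² = (4356 + 20149) / 145 = 169
R = √169 = 13  ⇒  r_B = 13 − 5 = 8

rB=8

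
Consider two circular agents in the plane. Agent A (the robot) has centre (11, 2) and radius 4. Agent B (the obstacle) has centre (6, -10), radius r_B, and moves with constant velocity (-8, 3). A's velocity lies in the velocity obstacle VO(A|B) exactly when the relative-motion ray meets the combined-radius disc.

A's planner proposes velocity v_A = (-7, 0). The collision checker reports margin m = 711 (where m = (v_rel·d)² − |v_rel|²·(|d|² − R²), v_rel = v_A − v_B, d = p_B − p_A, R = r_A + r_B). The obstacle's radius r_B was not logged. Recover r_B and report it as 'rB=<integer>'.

m = 711
d = (-5, -12);  v_rel = (1, -3),  |v_rel|² = 10
v_rel×d = (1)·(-12) − (-3)·(-5) = -27
since m = R²·10 − (-27)²:  R² = (729 + 711) / 10 = 144
R = √144 = 12  ⇒  r_B = 12 − 4 = 8

rB=8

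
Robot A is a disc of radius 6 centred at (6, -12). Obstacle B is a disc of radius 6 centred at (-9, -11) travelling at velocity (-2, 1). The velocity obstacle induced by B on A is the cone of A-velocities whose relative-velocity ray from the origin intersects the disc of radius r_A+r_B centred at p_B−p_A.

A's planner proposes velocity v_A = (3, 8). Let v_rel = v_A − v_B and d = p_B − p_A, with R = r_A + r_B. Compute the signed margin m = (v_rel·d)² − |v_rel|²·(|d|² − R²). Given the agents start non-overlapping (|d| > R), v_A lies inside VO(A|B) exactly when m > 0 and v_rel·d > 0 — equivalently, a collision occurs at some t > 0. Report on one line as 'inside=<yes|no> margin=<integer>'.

d = (-15, 1),  |d|² = 226;  R = 6+6 = 12,  c = 226−12² = 82
v_rel = (5, 7),  |v_rel|² = 74;  v_rel·d = (5)·(-15) + (7)·(1) = -68
74·t² + 136·t + 82 = 0  ⇒  m = (-68)² − 74·82 = -1444
m = -1444 < 0,  v_rel·d = -68 < 0  ⇒  outside

inside=no margin=-1444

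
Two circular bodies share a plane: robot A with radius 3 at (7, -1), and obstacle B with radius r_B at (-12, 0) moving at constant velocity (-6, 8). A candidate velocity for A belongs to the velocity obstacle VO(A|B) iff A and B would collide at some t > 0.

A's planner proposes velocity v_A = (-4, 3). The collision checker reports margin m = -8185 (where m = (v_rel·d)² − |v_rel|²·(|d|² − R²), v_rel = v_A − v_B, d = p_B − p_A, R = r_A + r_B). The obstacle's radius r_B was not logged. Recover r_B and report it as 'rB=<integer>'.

m = -8185
d = (-19, 1);  v_rel = (2, -5),  |v_rel|² = 29
v_rel×d = (2)·(1) − (-5)·(-19) = -93
since m = R²·29 − (-93)²:  R² = (8649 + -8185) / 29 = 16
R = √16 = 4  ⇒  r_B = 4 − 3 = 1

rB=1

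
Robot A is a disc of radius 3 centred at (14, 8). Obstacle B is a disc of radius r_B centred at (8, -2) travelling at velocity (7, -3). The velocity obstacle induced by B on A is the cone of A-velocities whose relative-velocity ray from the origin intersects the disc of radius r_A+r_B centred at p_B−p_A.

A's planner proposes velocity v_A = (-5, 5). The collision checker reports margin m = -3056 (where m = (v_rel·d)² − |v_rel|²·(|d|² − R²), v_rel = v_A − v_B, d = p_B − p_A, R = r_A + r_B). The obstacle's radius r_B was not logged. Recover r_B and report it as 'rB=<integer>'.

m = -3056
d = (-6, -10);  v_rel = (-12, 8),  |v_rel|² = 208
v_rel×d = (-12)·(-10) − (8)·(-6) = 168
since m = R²·208 − 168²:  R² = (28224 + -3056) / 208 = 121
R = √121 = 11  ⇒  r_B = 11 − 3 = 8

rB=8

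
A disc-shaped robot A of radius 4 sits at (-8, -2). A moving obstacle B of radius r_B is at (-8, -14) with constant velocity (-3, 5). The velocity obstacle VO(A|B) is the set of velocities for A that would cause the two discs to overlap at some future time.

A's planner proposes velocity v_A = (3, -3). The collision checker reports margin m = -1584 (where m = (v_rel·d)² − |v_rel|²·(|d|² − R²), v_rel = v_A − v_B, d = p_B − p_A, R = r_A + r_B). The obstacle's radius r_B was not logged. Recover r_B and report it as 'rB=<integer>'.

m = -1584
d = (0, -12);  v_rel = (6, -8),  |v_rel|² = 100
v_rel×d = (6)·(-12) − (-8)·(0) = -72
since m = R²·100 − (-72)²:  R² = (5184 + -1584) / 100 = 36
R = √36 = 6  ⇒  r_B = 6 − 4 = 2

rB=2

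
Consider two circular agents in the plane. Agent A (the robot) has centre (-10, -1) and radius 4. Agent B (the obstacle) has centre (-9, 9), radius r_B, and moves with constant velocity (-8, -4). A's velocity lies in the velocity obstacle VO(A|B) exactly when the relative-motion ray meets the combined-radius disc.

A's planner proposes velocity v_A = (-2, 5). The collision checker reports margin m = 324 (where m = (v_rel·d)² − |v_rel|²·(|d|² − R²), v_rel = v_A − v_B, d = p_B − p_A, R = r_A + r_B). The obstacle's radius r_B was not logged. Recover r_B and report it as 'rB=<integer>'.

m = 324
d = (1, 10);  v_rel = (6, 9),  |v_rel|² = 117
v_rel×d = (6)·(10) − (9)·(1) = 51
since m = R²·117 − 51²:  R² = (2601 + 324) / 117 = 25
R = √25 = 5  ⇒  r_B = 5 − 4 = 1

rB=1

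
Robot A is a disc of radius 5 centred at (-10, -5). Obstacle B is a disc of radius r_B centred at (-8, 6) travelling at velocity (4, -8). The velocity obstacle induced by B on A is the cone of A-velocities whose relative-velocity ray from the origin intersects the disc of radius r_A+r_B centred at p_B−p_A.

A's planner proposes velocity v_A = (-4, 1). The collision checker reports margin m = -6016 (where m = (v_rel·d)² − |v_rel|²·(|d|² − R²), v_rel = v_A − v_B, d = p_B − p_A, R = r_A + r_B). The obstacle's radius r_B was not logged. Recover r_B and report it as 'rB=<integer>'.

m = -6016
d = (2, 11);  v_rel = (-8, 9),  |v_rel|² = 145
v_rel×d = (-8)·(11) − (9)·(2) = -106
since m = R²·145 − (-106)²:  R² = (11236 + -6016) / 145 = 36
R = √36 = 6  ⇒  r_B = 6 − 5 = 1

rB=1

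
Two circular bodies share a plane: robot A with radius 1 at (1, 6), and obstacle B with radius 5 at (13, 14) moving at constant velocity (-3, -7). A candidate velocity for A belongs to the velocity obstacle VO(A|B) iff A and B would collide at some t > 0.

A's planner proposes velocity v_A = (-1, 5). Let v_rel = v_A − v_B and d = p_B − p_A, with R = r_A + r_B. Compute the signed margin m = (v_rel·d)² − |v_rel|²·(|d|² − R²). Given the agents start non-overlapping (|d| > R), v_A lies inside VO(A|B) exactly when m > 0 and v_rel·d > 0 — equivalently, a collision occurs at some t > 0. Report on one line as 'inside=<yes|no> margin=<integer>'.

d = (12, 8),  |d|² = 208;  R = 1+5 = 6,  c = 208−6² = 172
v_rel = (2, 12),  |v_rel|² = 148;  v_rel·d = (2)·(12) + (12)·(8) = 120
148·t² − 240·t + 172 = 0  ⇒  m = 120² − 148·172 = -11056
m = -11056 < 0,  v_rel·d = 120 > 0  ⇒  outside

inside=no margin=-11056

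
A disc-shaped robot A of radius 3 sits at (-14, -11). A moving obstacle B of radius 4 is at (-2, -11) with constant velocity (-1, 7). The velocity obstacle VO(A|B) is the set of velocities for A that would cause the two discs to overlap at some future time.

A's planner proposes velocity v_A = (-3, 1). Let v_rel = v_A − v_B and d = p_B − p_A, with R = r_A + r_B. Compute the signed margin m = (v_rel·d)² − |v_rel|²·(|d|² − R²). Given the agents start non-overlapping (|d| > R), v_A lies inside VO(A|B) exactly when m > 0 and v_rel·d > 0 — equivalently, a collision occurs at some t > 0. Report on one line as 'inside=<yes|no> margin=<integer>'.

d = (12, 0),  |d|² = 144;  R = 3+4 = 7,  c = 144−7² = 95
v_rel = (-2, -6),  |v_rel|² = 40;  v_rel·d = (-2)·(12) + (-6)·(0) = -24
40·t² + 48·t + 95 = 0  ⇒  m = (-24)² − 40·95 = -3224
m = -3224 < 0,  v_rel·d = -24 < 0  ⇒  outside

inside=no margin=-3224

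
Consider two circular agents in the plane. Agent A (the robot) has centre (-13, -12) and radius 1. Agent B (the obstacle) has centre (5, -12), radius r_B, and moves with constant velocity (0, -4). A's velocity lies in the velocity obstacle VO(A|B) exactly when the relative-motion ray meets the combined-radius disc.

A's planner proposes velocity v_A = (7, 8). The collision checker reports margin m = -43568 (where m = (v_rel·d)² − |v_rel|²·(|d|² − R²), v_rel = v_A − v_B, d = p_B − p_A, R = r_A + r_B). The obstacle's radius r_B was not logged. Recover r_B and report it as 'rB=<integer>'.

m = -43568
d = (18, 0);  v_rel = (7, 12),  |v_rel|² = 193
v_rel×d = (7)·(0) − (12)·(18) = -216
since m = R²·193 − (-216)²:  R² = (46656 + -43568) / 193 = 16
R = √16 = 4  ⇒  r_B = 4 − 1 = 3

rB=3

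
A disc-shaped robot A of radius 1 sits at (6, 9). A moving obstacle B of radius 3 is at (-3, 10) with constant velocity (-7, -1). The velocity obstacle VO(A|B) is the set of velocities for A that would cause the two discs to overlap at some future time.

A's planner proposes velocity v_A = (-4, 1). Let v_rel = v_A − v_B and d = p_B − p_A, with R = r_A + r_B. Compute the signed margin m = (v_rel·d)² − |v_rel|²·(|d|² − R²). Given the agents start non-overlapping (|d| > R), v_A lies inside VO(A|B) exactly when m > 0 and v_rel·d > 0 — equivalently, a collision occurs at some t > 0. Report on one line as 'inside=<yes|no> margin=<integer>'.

d = (-9, 1),  |d|² = 82;  R = 1+3 = 4,  c = 82−4² = 66
v_rel = (3, 2),  |v_rel|² = 13;  v_rel·d = (3)·(-9) + (2)·(1) = -25
13·t² + 50·t + 66 = 0  ⇒  m = (-25)² − 13·66 = -233
m = -233 < 0,  v_rel·d = -25 < 0  ⇒  outside

inside=no margin=-233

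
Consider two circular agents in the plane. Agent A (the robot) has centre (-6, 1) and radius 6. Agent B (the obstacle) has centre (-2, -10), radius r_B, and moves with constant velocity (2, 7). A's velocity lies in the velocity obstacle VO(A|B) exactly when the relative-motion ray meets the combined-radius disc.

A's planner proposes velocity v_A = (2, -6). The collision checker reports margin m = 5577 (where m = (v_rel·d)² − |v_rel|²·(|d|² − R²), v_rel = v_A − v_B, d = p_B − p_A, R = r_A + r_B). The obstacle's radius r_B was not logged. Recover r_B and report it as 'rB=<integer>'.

m = 5577
d = (4, -11);  v_rel = (0, -13),  |v_rel|² = 169
v_rel×d = (0)·(-11) − (-13)·(4) = 52
since m = R²·169 − 52²:  R² = (2704 + 5577) / 169 = 49
R = √49 = 7  ⇒  r_B = 7 − 6 = 1

rB=1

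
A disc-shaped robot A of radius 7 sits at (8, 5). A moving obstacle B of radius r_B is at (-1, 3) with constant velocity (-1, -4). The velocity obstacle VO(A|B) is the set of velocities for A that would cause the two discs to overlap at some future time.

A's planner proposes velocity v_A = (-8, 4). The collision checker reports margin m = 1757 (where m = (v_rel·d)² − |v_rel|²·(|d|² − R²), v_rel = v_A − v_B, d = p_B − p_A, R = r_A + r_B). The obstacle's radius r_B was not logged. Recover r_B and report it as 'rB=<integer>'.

m = 1757
d = (-9, -2);  v_rel = (-7, 8),  |v_rel|² = 113
v_rel×d = (-7)·(-2) − (8)·(-9) = 86
since m = R²·113 − 86²:  R² = (7396 + 1757) / 113 = 81
R = √81 = 9  ⇒  r_B = 9 − 7 = 2

rB=2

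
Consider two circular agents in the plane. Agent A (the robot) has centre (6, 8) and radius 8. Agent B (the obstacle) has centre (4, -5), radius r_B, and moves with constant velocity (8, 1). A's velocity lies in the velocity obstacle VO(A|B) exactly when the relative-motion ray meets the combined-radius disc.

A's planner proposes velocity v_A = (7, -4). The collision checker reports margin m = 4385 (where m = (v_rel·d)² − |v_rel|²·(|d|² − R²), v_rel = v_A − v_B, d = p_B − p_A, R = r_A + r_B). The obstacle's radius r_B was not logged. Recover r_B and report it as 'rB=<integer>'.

m = 4385
d = (-2, -13);  v_rel = (-1, -5),  |v_rel|² = 26
v_rel×d = (-1)·(-13) − (-5)·(-2) = 3
since m = R²·26 − 3²:  R² = (9 + 4385) / 26 = 169
R = √169 = 13  ⇒  r_B = 13 − 8 = 5

rB=5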